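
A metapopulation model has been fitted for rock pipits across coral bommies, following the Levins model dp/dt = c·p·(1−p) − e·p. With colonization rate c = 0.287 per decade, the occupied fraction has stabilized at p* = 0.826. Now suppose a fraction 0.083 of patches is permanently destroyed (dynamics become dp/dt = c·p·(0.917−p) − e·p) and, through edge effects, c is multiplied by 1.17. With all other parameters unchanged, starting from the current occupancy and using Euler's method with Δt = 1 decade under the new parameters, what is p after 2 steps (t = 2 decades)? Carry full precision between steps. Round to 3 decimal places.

Balance c(1−p*) = e gives e = 0.287×(1 − 0.82600) = 0.04994.
Starting from p₀ = 0.82600; update p ← p + (dp/dt)·Δt with the new parameters.
p: 0.82600 → 0.80999  (Δp = -0.01601)
p: 0.80999 → 0.79865  (Δp = -0.01134)

0.799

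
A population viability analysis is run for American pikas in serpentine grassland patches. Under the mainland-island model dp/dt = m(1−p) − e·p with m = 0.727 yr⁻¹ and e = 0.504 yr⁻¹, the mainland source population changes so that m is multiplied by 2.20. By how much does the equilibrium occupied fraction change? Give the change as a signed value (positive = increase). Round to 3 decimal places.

Before: p* = 0.727/(0.727+0.504) = 0.5906.
After: m = 1.5994, e = 0.504; p* = 1.5994/2.1034 = 0.7604.
Δp* = 0.7604 − 0.5906 = +0.1698.

0.170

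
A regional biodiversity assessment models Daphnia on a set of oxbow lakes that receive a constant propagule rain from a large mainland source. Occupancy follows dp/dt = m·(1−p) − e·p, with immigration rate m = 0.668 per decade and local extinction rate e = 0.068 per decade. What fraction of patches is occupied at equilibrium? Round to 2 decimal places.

At equilibrium the propagule rain into empty patches balances local extinction: m(1−p*) = e·p*.
p* = m/(m+e) = 0.668/(0.668+0.068) = 0.668/0.7360 = 0.9076.

0.91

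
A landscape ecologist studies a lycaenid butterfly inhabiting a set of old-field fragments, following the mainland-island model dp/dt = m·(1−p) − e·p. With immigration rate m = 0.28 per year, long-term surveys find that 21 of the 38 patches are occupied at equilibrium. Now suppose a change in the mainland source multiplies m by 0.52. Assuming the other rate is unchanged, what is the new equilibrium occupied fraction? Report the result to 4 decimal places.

Observed p* = 21/38 = 0.55263.
Balance m(1−p*) = e·p* gives e = m(1−p*)/p* = 0.28×0.44737/0.55263 = 0.22667.
New p* = m/(m+e) = 0.14560/(0.14560+0.22667) = 0.39111.

0.3911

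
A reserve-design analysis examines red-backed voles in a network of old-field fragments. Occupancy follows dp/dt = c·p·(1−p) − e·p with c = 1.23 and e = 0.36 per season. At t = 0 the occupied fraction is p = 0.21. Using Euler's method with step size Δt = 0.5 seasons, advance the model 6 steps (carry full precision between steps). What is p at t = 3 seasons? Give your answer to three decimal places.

0.612

Update rule: p ← p + [c·p·(1−p) − e·p]·Δt with Δt = 0.5.
p: 0.21000 → 0.27423  (Δp = +0.06423)
p: 0.27423 → 0.34727  (Δp = +0.07304)
p: 0.34727 → 0.42416  (Δp = +0.07690)
p: 0.42416 → 0.49803  (Δp = +0.07386)
p: 0.49803 → 0.56213  (Δp = +0.06410)
p: 0.56213 → 0.61232  (Δp = +0.05019)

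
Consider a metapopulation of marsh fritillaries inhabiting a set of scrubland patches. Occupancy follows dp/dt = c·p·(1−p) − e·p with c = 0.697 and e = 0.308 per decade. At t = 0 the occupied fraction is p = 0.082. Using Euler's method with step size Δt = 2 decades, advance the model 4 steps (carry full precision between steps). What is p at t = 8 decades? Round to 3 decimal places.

Update rule: p ← p + [c·p·(1−p) − e·p]·Δt with Δt = 2.
  1  |  dp/dt·Δt = +0.054423  |  p_1 = 0.136423
  2  |  dp/dt·Δt = +0.080193  |  p_2 = 0.216616
  3  |  dp/dt·Δt = +0.103117  |  p_3 = 0.319733
  4  |  dp/dt·Δt = +0.106245  |  p_4 = 0.425978

0.426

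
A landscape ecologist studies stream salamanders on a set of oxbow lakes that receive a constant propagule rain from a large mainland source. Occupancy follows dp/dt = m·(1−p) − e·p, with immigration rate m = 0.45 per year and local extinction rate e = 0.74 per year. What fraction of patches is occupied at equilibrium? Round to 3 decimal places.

0.378

Setting dp/dt = 0: m − m·p* = e·p*, so m = (m+e)·p*.
p* = m/(m+e) = 0.45/(0.45+0.74) = 0.45/1.1900 = 0.3782.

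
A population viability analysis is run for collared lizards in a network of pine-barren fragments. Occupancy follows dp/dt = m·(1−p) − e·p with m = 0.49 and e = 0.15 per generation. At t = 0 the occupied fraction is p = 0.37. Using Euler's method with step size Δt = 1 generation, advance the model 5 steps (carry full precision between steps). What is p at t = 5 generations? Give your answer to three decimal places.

0.763

Update rule: p ← p + [m·(1−p) − e·p]·Δt with Δt = 1.
p: 0.37000 → 0.62320  (Δp = +0.25320)
p: 0.62320 → 0.71435  (Δp = +0.09115)
p: 0.71435 → 0.74717  (Δp = +0.03281)
p: 0.74717 → 0.75898  (Δp = +0.01181)
p: 0.75898 → 0.76323  (Δp = +0.00425)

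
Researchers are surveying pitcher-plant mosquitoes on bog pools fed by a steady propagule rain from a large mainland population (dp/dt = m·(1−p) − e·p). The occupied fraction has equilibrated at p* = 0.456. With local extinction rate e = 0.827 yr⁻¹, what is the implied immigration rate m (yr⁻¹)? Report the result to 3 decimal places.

0.693

At equilibrium m(1−p*) = e·p*, so m = e·p*/(1−p*).
m = 0.827 × 0.456 / 0.5440 = 0.3771/0.5440 = 0.6932.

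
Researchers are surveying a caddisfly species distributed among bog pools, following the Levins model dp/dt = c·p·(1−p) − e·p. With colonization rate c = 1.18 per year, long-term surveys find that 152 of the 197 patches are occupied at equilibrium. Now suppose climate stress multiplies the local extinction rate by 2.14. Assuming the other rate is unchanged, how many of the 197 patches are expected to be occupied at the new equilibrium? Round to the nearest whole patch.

101

Observed p* = 152/197 = 0.77157.
Balance c(1−p*) = e gives e = 1.18×(1 − 0.77157) = 0.26955.
New p* = 1 − e/c = 1 − 0.57684/1.18000 = 0.51115.
Expected occupied = 197 × 0.51115 = 100.70 ≈ 101.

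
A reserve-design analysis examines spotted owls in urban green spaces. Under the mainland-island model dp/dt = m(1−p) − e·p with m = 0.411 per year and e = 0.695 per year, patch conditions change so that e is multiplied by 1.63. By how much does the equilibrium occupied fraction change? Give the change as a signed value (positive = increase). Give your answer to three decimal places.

-0.105

Before: p* = 0.411/(0.411+0.695) = 0.3716.
After: m = 0.411, e = 1.13285; p* = 0.411/1.5438 = 0.2662.
Δp* = 0.2662 − 0.3716 = -0.1054.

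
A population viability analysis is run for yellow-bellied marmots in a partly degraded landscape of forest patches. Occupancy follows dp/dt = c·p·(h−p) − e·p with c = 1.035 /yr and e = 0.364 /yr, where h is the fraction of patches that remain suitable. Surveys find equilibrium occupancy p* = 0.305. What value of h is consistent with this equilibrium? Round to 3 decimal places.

0.657

At equilibrium c(h−p*) = e, so h = p* + e/c.
h = 0.305 + 0.364/1.035 = 0.305 + 0.3517 = 0.6567.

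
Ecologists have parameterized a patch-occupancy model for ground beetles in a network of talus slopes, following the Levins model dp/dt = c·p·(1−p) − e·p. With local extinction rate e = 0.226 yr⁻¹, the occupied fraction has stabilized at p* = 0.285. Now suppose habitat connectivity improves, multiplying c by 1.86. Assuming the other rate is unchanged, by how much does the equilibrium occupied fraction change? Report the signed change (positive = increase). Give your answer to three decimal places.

0.331

Balance c(1−p*) = e gives c = e/(1 − 0.28500) = 0.226/0.71500 = 0.31608.
New p* = 1 − e/c = 1 − 0.22600/0.58791 = 0.61559.
Δp* = 0.61559 − 0.28500 = +0.33059.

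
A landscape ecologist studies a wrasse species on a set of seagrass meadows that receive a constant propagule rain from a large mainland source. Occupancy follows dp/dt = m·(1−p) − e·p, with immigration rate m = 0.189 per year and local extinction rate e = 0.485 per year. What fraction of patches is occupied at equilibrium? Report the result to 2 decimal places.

0.28

At equilibrium the propagule rain into empty patches balances local extinction: m(1−p*) = e·p*.
p* = m/(m+e) = 0.189/(0.189+0.485) = 0.189/0.6740 = 0.2804.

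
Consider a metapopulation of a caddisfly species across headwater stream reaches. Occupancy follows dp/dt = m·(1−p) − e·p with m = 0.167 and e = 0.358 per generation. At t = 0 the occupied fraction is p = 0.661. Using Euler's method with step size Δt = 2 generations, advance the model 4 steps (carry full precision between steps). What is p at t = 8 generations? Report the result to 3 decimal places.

0.318

Update rule: p ← p + [m·(1−p) − e·p]·Δt with Δt = 2.
step 1: Δp = -0.36005, p = 0.30095
step 2: Δp = +0.01800, p = 0.31895
step 3: Δp = -0.00090, p = 0.31805
step 4: Δp = +0.00005, p = 0.31810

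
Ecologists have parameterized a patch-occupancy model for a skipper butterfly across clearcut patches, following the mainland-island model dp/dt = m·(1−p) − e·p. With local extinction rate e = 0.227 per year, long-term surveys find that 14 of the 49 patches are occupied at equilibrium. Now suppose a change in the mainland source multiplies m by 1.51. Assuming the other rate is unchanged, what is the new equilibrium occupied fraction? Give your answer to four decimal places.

Observed p* = 14/49 = 0.28571.
Balance m(1−p*) = e·p* gives m = e·p*/(1−p*) = 0.227×0.28571/0.71429 = 0.09080.
New p* = m/(m+e) = 0.13711/(0.13711+0.22700) = 0.37656.

0.3766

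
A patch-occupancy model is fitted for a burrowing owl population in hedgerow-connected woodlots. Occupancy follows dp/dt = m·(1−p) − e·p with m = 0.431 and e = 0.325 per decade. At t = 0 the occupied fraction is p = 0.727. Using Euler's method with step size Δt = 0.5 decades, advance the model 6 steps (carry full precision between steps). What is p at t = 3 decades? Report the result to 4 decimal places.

0.5792

Update rule: p ← p + [m·(1−p) − e·p]·Δt with Δt = 0.5.
p: 0.72700 → 0.66769  (Δp = -0.05931)
p: 0.66769 → 0.63081  (Δp = -0.03689)
p: 0.63081 → 0.60786  (Δp = -0.02294)
p: 0.60786 → 0.59359  (Δp = -0.01427)
p: 0.59359 → 0.58471  (Δp = -0.00888)
p: 0.58471 → 0.57919  (Δp = -0.00552)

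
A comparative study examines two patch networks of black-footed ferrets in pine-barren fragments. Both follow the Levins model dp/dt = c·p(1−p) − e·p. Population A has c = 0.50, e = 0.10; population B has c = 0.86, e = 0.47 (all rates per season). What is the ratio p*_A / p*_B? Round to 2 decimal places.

1.76

A: p*_A = 1 − 0.10/0.50 = 0.8000.
B: p*_B = 1 − 0.47/0.86 = 0.4535.
p*_A / p*_B = 0.8000/0.4535 = 1.7641.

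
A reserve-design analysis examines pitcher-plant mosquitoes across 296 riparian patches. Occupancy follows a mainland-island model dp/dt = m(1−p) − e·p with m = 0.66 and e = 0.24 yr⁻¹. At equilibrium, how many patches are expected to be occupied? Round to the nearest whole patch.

p* = m/(m+e) = 0.66/0.9000 = 0.7333.
Expected occupied patches = N × p* = 296 × 0.7333 = 217.07 ≈ 217.

217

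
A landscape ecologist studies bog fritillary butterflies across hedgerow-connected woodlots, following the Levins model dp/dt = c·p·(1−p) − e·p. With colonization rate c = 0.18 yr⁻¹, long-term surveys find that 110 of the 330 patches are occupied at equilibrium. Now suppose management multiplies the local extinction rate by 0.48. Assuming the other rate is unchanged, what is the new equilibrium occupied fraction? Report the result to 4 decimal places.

0.6800

Observed p* = 110/330 = 0.33333.
Balance c(1−p*) = e gives e = 0.18×(1 − 0.33333) = 0.12000.
New p* = 1 − e/c = 1 − 0.05760/0.18000 = 0.68000.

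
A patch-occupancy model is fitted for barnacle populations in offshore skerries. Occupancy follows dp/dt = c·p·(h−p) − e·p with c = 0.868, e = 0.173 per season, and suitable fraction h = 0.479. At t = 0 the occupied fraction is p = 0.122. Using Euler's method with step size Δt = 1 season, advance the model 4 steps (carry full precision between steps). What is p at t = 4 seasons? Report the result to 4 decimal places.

Update rule: p ← p + [c·p·(h−p) − e·p]·Δt with Δt = 1.
step 1: Δp = +0.01670, p = 0.13870
step 2: Δp = +0.01697, p = 0.15567
step 3: Δp = +0.01676, p = 0.17243
step 4: Δp = +0.01605, p = 0.18848

0.1885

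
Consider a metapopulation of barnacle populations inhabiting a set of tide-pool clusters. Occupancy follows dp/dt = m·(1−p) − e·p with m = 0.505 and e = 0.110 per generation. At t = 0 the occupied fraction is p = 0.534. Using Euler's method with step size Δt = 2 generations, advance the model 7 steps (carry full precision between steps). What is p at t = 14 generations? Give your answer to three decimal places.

Update rule: p ← p + [m·(1−p) − e·p]·Δt with Δt = 2.
  1  |  dp/dt·Δt = +0.353180  |  p_1 = 0.887180
  2  |  dp/dt·Δt = -0.081231  |  p_2 = 0.805949
  3  |  dp/dt·Δt = +0.018683  |  p_3 = 0.824632
  4  |  dp/dt·Δt = -0.004297  |  p_4 = 0.820335
  5  |  dp/dt·Δt = +0.000988  |  p_5 = 0.821323
  6  |  dp/dt·Δt = -0.000227  |  p_6 = 0.821096
  7  |  dp/dt·Δt = +0.000052  |  p_7 = 0.821148

0.821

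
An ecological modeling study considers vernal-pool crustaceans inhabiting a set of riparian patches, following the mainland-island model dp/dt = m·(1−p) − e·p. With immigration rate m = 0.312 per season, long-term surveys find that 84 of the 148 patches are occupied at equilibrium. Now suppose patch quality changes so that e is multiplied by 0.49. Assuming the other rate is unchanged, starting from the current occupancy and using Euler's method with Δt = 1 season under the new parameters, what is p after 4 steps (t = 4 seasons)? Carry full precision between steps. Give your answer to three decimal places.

0.711

Observed p* = 84/148 = 0.56757.
Balance m(1−p*) = e·p* gives e = m(1−p*)/p* = 0.312×0.43243/0.56757 = 0.23771.
Starting from p₀ = 0.56757; update p ← p + (dp/dt)·Δt with the new parameters.
  1  |  dp/dt·Δt = +0.068809  |  p_1 = 0.636376
  2  |  dp/dt·Δt = +0.039326  |  p_2 = 0.675702
  3  |  dp/dt·Δt = +0.022475  |  p_3 = 0.698177
  4  |  dp/dt·Δt = +0.012845  |  p_4 = 0.711022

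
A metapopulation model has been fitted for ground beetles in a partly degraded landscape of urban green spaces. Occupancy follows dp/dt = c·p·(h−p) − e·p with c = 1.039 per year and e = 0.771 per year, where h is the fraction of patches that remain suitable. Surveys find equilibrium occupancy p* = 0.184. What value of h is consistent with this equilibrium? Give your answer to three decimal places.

At equilibrium c(h−p*) = e, so h = p* + e/c.
h = 0.184 + 0.771/1.039 = 0.184 + 0.7421 = 0.9261.

0.926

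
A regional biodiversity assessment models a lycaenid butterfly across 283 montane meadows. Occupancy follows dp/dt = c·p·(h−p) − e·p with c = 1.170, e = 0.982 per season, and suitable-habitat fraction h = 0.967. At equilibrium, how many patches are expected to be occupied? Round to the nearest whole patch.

p* = h − e/c = 0.967 − 0.8393 = 0.1277.
Expected occupied patches = N × p* = 283 × 0.1277 = 36.13 ≈ 36.

36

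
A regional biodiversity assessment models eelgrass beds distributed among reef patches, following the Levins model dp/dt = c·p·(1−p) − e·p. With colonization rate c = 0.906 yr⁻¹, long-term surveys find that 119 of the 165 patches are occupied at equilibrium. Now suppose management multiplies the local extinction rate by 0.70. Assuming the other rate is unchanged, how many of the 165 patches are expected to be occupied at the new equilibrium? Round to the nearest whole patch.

Observed p* = 119/165 = 0.72121.
Balance c(1−p*) = e gives e = 0.906×(1 − 0.72121) = 0.25258.
New p* = 1 − e/c = 1 − 0.17681/0.90600 = 0.80485.
Expected occupied = 165 × 0.80485 = 132.80 ≈ 133.

133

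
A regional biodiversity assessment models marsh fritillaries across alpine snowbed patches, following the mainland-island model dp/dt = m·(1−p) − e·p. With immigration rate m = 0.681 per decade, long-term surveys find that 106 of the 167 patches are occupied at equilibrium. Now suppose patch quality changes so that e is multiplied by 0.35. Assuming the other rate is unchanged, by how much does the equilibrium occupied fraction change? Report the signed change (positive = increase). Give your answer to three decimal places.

0.198

Observed p* = 106/167 = 0.63473.
Balance m(1−p*) = e·p* gives e = m(1−p*)/p* = 0.681×0.36527/0.63473 = 0.39190.
New p* = m/(m+e) = 0.68100/(0.68100+0.13717) = 0.83235.
Δp* = 0.83235 − 0.63473 = +0.19762.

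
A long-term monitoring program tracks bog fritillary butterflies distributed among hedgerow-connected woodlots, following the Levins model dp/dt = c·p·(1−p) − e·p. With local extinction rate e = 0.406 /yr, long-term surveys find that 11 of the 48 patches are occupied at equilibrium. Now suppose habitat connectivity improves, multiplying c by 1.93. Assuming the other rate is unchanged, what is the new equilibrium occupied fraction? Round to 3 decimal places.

Observed p* = 11/48 = 0.22917.
Balance c(1−p*) = e gives c = e/(1 − 0.22917) = 0.406/0.77083 = 0.52670.
New p* = 1 − e/c = 1 − 0.40600/1.01653 = 0.60060.

0.601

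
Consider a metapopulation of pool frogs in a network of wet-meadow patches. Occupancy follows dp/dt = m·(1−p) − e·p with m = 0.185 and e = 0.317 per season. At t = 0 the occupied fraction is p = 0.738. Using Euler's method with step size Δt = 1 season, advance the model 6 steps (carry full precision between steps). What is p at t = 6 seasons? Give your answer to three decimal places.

Update rule: p ← p + [m·(1−p) − e·p]·Δt with Δt = 1.
step 1: Δp = -0.18548, p = 0.55252
step 2: Δp = -0.09237, p = 0.46016
step 3: Δp = -0.04600, p = 0.41416
step 4: Δp = -0.02291, p = 0.39125
step 5: Δp = -0.01141, p = 0.37984
step 6: Δp = -0.00568, p = 0.37416

0.374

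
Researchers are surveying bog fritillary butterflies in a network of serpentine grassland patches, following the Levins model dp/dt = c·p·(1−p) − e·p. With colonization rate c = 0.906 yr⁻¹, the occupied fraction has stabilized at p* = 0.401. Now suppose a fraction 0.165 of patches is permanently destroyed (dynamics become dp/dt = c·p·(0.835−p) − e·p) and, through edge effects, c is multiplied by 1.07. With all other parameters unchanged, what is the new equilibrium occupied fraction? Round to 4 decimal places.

Balance c(1−p*) = e gives e = 0.906×(1 − 0.40100) = 0.54269.
New p* = 0.835 − e/c = 0.835 − 0.54269/0.96942 = 0.27519.

0.2752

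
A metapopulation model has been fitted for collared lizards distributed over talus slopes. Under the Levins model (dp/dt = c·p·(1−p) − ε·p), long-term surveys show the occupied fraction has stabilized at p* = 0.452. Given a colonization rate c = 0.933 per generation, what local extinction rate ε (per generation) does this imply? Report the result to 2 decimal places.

0.51

At equilibrium c(1−p*) = ε.
ε = 0.933 × (1 − 0.452) = 0.933 × 0.5480 = 0.5113.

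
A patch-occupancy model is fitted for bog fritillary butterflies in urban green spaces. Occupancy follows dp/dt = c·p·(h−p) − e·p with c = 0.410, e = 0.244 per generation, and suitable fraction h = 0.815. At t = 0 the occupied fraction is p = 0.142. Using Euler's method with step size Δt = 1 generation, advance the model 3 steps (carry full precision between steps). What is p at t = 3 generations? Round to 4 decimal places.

Update rule: p ← p + [c·p·(h−p) − e·p]·Δt with Δt = 1.
p: 0.14200 → 0.14653  (Δp = +0.00453)
p: 0.14653 → 0.15094  (Δp = +0.00441)
p: 0.15094 → 0.15521  (Δp = +0.00427)

0.1552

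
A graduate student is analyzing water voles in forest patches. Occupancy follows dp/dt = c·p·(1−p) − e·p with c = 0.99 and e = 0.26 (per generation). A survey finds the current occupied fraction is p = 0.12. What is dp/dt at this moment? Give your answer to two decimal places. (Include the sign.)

0.07

Colonization term: c·p·(1−p) = 0.99×0.12×0.8800 = 0.10454.
Extinction term: e·p = 0.03120.
dp/dt = 0.10454 − 0.03120 = 0.07334.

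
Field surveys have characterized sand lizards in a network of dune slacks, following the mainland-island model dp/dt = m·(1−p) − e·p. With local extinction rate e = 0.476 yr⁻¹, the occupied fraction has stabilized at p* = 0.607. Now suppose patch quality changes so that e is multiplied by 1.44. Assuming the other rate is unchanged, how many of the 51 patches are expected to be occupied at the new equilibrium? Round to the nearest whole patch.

26

Balance m(1−p*) = e·p* gives m = e·p*/(1−p*) = 0.476×0.60700/0.39300 = 0.73520.
New p* = m/(m+e) = 0.73520/(0.73520+0.68544) = 0.51751.
Expected occupied = 51 × 0.51751 = 26.39 ≈ 26.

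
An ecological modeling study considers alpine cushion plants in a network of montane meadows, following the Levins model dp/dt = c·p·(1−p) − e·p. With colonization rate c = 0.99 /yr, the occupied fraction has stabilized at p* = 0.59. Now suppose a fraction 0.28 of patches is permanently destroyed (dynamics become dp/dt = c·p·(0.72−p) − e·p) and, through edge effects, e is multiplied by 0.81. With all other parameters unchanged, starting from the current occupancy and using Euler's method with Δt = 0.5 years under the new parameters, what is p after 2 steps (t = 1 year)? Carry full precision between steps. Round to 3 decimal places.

Balance c(1−p*) = e gives e = 0.99×(1 − 0.59000) = 0.40590.
Starting from p₀ = 0.59000; update p ← p + (dp/dt)·Δt with the new parameters.
p: 0.59000 → 0.53098  (Δp = -0.05902)
p: 0.53098 → 0.49337  (Δp = -0.03761)

0.493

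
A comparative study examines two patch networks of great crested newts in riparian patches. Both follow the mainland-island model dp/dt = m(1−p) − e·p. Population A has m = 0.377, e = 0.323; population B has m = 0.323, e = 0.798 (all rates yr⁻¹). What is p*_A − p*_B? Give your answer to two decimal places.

A: p*_A = m/(m+e) = 0.377/0.7000 = 0.5386.
B: p*_B = 0.323/1.1210 = 0.2881.
p*_A − p*_B = 0.5386 − 0.2881 = 0.2504.

0.25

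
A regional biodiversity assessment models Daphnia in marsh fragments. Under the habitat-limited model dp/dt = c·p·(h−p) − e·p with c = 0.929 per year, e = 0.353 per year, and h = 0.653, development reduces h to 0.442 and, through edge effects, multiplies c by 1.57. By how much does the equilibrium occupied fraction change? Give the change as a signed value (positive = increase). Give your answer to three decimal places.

Before: p* = h − e/c = 0.653 − 0.353/0.929 = 0.653 − 0.3800 = 0.2730.
After: c = 1.45853, e = 0.353, h = 0.442; p* = 0.442 − 0.353/1.45853 = 0.2000.
Δp* = 0.2000 − 0.2730 = -0.0730.

-0.073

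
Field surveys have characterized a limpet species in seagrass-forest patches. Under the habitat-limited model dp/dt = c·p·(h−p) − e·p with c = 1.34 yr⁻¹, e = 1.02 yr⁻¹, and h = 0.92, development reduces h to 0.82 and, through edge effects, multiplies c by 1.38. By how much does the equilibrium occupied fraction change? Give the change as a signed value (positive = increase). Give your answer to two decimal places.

0.11

Before: p* = h − e/c = 0.92 − 1.02/1.34 = 0.92 − 0.7612 = 0.1588.
After: c = 1.8492, e = 1.02, h = 0.82; p* = 0.82 − 1.02/1.8492 = 0.2684.
Δp* = 0.2684 − 0.1588 = +0.1096.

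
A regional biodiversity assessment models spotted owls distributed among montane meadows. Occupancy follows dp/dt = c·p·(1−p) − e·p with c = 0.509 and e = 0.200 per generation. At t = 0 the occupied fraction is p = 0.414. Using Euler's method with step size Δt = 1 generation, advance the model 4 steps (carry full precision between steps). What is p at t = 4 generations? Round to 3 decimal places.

0.542

Update rule: p ← p + [c·p·(1−p) − e·p]·Δt with Δt = 1.
p: 0.41400 → 0.45469  (Δp = +0.04069)
p: 0.45469 → 0.48995  (Δp = +0.03527)
p: 0.48995 → 0.51916  (Δp = +0.02921)
p: 0.51916 → 0.54239  (Δp = +0.02323)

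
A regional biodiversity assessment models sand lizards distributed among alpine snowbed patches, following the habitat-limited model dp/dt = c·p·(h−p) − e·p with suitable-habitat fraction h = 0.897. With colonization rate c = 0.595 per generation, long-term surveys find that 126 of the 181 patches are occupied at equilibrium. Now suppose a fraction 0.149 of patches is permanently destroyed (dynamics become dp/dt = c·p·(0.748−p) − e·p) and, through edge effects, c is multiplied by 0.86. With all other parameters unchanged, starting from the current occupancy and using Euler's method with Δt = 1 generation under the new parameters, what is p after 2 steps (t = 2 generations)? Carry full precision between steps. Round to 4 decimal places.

0.5936

Observed p* = 126/181 = 0.69613.
Balance c(h−p*) = e gives e = 0.595×(0.897 − 0.69613) = 0.11952.
Starting from p₀ = 0.69613; update p ← p + (dp/dt)·Δt with the new parameters.
step 1: Δp = -0.06472, p = 0.63141
step 2: Δp = -0.03779, p = 0.59362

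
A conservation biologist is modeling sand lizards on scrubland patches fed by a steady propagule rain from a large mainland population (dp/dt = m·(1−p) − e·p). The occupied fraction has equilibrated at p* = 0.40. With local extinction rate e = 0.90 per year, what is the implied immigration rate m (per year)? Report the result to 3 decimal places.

At equilibrium m(1−p*) = e·p*, so m = e·p*/(1−p*).
m = 0.90 × 0.40 / 0.6000 = 0.3600/0.6000 = 0.6000.

0.600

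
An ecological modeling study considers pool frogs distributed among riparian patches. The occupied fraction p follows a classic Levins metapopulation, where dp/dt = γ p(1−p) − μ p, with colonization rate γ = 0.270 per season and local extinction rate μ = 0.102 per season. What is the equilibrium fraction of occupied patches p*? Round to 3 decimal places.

At equilibrium, colonization balances extinction: γ·p*·(1−p*) = μ·p*.
So p* = 1 − μ/γ = 1 − 0.102/0.270 = 1 − 0.3778 = 0.6222.

0.622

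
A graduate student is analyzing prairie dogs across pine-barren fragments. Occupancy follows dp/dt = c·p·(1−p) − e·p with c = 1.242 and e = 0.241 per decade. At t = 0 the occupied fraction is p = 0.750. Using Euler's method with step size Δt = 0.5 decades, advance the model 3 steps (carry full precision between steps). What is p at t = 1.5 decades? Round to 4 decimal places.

0.7981

Update rule: p ← p + [c·p·(1−p) − e·p]·Δt with Δt = 0.5.
  1  |  dp/dt·Δt = +0.026063  |  p_1 = 0.776062
  2  |  dp/dt·Δt = +0.014408  |  p_2 = 0.790470
  3  |  dp/dt·Δt = +0.007603  |  p_3 = 0.798073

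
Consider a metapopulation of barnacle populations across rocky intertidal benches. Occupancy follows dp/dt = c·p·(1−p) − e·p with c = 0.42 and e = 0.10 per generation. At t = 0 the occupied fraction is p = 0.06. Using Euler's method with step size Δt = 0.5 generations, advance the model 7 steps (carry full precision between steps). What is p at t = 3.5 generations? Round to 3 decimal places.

Update rule: p ← p + [c·p·(1−p) − e·p]·Δt with Δt = 0.5.
p: 0.06000 → 0.06884  (Δp = +0.00884)
p: 0.06884 → 0.07886  (Δp = +0.01002)
p: 0.07886 → 0.09018  (Δp = +0.01131)
p: 0.09018 → 0.10290  (Δp = +0.01272)
p: 0.10290 → 0.11714  (Δp = +0.01424)
p: 0.11714 → 0.13300  (Δp = +0.01586)
p: 0.13300 → 0.15056  (Δp = +0.01756)

0.151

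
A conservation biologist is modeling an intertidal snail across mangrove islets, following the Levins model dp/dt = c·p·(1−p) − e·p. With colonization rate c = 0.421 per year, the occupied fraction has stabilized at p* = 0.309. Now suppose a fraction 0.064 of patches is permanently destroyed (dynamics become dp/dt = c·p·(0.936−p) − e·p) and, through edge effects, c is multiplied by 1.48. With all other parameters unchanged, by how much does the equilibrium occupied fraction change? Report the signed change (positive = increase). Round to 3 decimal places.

0.160

Balance c(1−p*) = e gives e = 0.421×(1 − 0.30900) = 0.29091.
New p* = 0.936 − e/c = 0.936 − 0.29091/0.62308 = 0.46911.
Δp* = 0.46911 − 0.30900 = +0.16011.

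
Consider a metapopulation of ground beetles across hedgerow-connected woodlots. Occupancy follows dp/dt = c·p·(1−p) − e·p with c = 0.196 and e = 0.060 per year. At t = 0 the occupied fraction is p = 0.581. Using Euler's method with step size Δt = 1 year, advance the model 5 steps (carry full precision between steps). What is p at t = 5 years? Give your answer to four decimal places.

0.6338

Update rule: p ← p + [c·p·(1−p) − e·p]·Δt with Δt = 1.
t = 1: p = 0.58100 + (+0.01285) = 0.59385
t = 2: p = 0.59385 + (+0.01164) = 0.60550
t = 3: p = 0.60550 + (+0.01049) = 0.61599
t = 4: p = 0.61599 + (+0.00940) = 0.62539
t = 5: p = 0.62539 + (+0.00840) = 0.63378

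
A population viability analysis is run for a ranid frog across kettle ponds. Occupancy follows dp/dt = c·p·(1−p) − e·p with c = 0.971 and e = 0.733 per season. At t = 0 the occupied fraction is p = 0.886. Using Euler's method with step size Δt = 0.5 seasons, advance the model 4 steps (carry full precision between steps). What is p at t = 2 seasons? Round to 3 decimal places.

Update rule: p ← p + [c·p·(1−p) − e·p]·Δt with Δt = 0.5.
  1  |  dp/dt·Δt = -0.275682  |  p_1 = 0.610318
  2  |  dp/dt·Δt = -0.108215  |  p_2 = 0.502103
  3  |  dp/dt·Δt = -0.062648  |  p_3 = 0.439455
  4  |  dp/dt·Δt = -0.041465  |  p_4 = 0.397990

0.398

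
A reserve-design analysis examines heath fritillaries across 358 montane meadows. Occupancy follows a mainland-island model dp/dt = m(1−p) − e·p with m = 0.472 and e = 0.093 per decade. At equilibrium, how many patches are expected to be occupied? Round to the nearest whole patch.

299

p* = m/(m+e) = 0.472/0.5650 = 0.8354.
Expected occupied patches = N × p* = 358 × 0.8354 = 299.07 ≈ 299.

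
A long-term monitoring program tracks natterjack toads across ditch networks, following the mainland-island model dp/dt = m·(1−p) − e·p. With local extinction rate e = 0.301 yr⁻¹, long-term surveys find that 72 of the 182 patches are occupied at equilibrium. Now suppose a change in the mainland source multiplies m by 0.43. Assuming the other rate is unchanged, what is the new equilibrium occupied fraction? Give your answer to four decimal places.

0.2196

Observed p* = 72/182 = 0.39560.
Balance m(1−p*) = e·p* gives m = e·p*/(1−p*) = 0.301×0.39560/0.60440 = 0.19701.
New p* = m/(m+e) = 0.08471/(0.08471+0.30100) = 0.21962.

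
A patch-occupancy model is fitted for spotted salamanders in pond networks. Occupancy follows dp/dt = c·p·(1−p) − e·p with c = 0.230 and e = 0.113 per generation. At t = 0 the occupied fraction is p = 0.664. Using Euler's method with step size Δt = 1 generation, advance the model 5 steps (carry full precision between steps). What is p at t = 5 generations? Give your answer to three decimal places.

0.580

Update rule: p ← p + [c·p·(1−p) − e·p]·Δt with Δt = 1.
step 1: Δp = -0.02372, p = 0.64028
step 2: Δp = -0.01938, p = 0.62090
step 3: Δp = -0.01602, p = 0.60488
step 4: Δp = -0.01338, p = 0.59150
step 5: Δp = -0.01126, p = 0.58023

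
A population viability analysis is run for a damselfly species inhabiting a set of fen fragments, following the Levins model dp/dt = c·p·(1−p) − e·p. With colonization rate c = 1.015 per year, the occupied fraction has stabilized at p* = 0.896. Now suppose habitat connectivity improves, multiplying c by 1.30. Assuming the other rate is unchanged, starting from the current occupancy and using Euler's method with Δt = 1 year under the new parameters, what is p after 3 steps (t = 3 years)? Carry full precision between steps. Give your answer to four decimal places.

Balance c(1−p*) = e gives e = 1.015×(1 − 0.89600) = 0.10556.
Starting from p₀ = 0.89600; update p ← p + (dp/dt)·Δt with the new parameters.
p: 0.89600 → 0.92437  (Δp = +0.02837)
p: 0.92437 → 0.91904  (Δp = -0.00534)
p: 0.91904 → 0.92020  (Δp = +0.00117)

0.9202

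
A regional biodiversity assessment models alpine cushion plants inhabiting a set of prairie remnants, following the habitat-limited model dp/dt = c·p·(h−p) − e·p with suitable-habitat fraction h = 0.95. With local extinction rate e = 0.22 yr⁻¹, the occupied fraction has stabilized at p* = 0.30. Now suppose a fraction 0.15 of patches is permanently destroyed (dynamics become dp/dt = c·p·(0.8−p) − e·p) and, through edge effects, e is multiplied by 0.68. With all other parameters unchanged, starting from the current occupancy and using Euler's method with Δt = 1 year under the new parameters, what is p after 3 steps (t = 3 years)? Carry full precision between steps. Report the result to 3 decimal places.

Balance c(h−p*) = e gives c = e/(0.95 − 0.30000) = 0.22/0.65000 = 0.33846.
Starting from p₀ = 0.30000; update p ← p + (dp/dt)·Δt with the new parameters.
t = 1: p = 0.30000 + (+0.00589) = 0.30589
t = 2: p = 0.30589 + (+0.00540) = 0.31128
t = 3: p = 0.31128 + (+0.00492) = 0.31621

0.316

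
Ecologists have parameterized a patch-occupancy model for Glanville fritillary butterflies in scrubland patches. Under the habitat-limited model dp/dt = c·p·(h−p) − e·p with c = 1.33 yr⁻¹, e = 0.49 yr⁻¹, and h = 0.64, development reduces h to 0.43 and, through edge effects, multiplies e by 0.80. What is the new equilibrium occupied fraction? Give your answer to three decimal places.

0.135

Before: p* = h − e/c = 0.64 − 0.49/1.33 = 0.64 − 0.3684 = 0.2716.
After: c = 1.33, e = 0.392, h = 0.43; p* = 0.43 − 0.392/1.33 = 0.1353.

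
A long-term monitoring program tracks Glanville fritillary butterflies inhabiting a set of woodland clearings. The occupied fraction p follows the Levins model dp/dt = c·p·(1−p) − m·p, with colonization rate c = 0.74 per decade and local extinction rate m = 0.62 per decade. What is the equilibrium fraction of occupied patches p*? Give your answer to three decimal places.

0.162

Setting dp/dt = 0 and dividing through by p* gives c·(1−p*) = m.
So p* = 1 − m/c = 1 − 0.62/0.74 = 1 − 0.8378 = 0.1622.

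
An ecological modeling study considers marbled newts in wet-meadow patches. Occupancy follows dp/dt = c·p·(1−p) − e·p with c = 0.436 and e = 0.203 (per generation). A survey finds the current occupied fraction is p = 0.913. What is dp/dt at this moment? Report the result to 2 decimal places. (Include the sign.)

-0.15

Colonization term: c·p·(1−p) = 0.436×0.913×0.0870 = 0.03463.
Extinction term: e·p = 0.18534.
dp/dt = 0.03463 − 0.18534 = -0.15071.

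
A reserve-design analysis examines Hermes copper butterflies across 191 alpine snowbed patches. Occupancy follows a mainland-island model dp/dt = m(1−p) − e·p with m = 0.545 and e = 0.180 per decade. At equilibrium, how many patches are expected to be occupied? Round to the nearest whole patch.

144

p* = m/(m+e) = 0.545/0.7250 = 0.7517.
Expected occupied patches = N × p* = 191 × 0.7517 = 143.58 ≈ 144.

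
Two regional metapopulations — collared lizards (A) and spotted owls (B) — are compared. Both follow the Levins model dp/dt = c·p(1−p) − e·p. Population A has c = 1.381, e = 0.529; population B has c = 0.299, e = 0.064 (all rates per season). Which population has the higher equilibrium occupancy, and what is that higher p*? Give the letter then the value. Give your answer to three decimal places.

B, 0.786

A: p*_A = 1 − 0.529/1.381 = 0.6169.
B: p*_B = 1 − 0.064/0.299 = 0.7860.
B is higher at 0.7860.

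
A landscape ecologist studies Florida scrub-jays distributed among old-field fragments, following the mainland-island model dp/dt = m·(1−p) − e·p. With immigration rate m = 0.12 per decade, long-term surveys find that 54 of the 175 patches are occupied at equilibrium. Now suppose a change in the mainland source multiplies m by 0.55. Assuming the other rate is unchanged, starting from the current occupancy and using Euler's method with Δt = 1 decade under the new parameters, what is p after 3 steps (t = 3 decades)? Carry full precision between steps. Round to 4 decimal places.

0.2299

Observed p* = 54/175 = 0.30857.
Balance m(1−p*) = e·p* gives e = m(1−p*)/p* = 0.12×0.69143/0.30857 = 0.26889.
Starting from p₀ = 0.30857; update p ← p + (dp/dt)·Δt with the new parameters.
step 1: Δp = -0.03734, p = 0.27123
step 2: Δp = -0.02483, p = 0.24640
step 3: Δp = -0.01652, p = 0.22988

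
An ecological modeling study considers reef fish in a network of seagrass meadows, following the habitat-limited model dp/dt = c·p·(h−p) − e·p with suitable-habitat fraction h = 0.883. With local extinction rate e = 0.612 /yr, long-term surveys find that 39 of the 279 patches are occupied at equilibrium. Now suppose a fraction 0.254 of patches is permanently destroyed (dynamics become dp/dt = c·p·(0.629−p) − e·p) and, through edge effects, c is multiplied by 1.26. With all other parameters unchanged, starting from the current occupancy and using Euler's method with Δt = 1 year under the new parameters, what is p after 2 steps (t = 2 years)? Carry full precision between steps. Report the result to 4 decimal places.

0.1140

Observed p* = 39/279 = 0.13978.
Balance c(h−p*) = e gives c = e/(0.883 − 0.13978) = 0.612/0.74322 = 0.82345.
Starting from p₀ = 0.13978; update p ← p + (dp/dt)·Δt with the new parameters.
step 1: Δp = -0.01460, p = 0.12519
step 2: Δp = -0.01118, p = 0.11401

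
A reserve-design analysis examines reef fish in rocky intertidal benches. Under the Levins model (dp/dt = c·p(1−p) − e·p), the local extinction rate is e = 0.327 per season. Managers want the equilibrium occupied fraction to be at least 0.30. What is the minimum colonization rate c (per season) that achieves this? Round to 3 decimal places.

0.467

p* = 1 − e/c ≥ 0.30 requires e/c ≤ 0.7000, i.e. c ≥ e/0.7000.
c_min = 0.327/0.7000 = 0.4671.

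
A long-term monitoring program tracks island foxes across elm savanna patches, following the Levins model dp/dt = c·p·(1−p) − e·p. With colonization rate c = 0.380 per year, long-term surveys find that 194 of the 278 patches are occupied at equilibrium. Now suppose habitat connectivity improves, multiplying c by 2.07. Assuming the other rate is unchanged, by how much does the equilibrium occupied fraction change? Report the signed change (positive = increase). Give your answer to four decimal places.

0.1562

Observed p* = 194/278 = 0.69784.
Balance c(1−p*) = e gives e = 0.380×(1 − 0.69784) = 0.11482.
New p* = 1 − e/c = 1 − 0.11482/0.78660 = 0.85403.
Δp* = 0.85403 − 0.69784 = +0.15619.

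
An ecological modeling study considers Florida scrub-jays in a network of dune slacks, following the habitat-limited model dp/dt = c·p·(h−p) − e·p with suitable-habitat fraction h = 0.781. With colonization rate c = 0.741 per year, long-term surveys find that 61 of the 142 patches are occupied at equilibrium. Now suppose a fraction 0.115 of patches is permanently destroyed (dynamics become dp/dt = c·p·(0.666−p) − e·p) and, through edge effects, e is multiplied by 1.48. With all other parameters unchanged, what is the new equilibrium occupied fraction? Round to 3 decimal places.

Observed p* = 61/142 = 0.42958.
Balance c(h−p*) = e gives e = 0.741×(0.781 − 0.42958) = 0.26040.
New p* = 0.666 − e/c = 0.666 − 0.38539/0.74100 = 0.14591.

0.146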